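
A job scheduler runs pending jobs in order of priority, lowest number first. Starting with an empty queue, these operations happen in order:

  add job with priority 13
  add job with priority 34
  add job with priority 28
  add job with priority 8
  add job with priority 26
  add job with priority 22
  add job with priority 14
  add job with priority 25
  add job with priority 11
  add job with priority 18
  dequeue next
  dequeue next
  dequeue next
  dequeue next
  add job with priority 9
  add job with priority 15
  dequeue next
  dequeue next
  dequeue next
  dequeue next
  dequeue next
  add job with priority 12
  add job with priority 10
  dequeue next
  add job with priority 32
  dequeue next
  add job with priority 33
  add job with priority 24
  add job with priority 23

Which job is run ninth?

25

insert 13 → {13}
insert 34 → {13, 34}
insert 28 → {13, 28, 34}
insert 8 → {8, 13, 28, 34}
insert 26 → {8, 13, 26, 28, 34}
insert 22 → {8, 13, 22, 26, 28, 34}
insert 14 → {8, 13, 14, 22, 26, 28, 34}
insert 25 → {8, 13, 14, 22, 25, 26, 28, 34}
insert 11 → {8, 11, 13, 14, 22, 25, 26, 28, 34}
insert 18 → {8, 11, 13, 14, 18, 22, 25, 26, 28, 34}
dequeue next → 8; now {11, 13, 14, 18, 22, 25, 26, 28, 34}
dequeue next → 11; now {13, 14, 18, 22, 25, 26, 28, 34}
dequeue next → 13; now {14, 18, 22, 25, 26, 28, 34}
dequeue next → 14; now {18, 22, 25, 26, 28, 34}
insert 9 → {9, 18, 22, 25, 26, 28, 34}
insert 15 → {9, 15, 18, 22, 25, 26, 28, 34}
dequeue next → 9; now {15, 18, 22, 25, 26, 28, 34}
dequeue next → 15; now {18, 22, 25, 26, 28, 34}
dequeue next → 18; now {22, 25, 26, 28, 34}
dequeue next → 22; now {25, 26, 28, 34}
dequeue next → 25; now {26, 28, 34}
insert 12 → {12, 26, 28, 34}
insert 10 → {10, 12, 26, 28, 34}
dequeue next → 10; now {12, 26, 28, 34}
insert 32 → {12, 26, 28, 32, 34}
dequeue next → 12; now {26, 28, 32, 34}
insert 33 → {26, 28, 32, 33, 34}
insert 24 → {24, 26, 28, 32, 33, 34}
insert 23 → {23, 24, 26, 28, 32, 33, 34}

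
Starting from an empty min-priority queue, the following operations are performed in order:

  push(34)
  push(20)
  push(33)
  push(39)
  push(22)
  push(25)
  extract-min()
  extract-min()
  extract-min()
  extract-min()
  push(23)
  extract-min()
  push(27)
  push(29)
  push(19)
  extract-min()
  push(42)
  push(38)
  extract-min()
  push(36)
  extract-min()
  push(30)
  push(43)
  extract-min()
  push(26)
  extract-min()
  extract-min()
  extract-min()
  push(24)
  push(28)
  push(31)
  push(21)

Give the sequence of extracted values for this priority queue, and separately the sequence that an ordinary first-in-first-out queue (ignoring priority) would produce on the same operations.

priority queue: [20, 22, 25, 33, 23, 19, 27, 29, 30, 26, 34, 36]; FIFO queue: 34 → 20 → 33 → 39 → 22 → 25 → 23 → 27 → 29 → 19 → 42 → 38

insert 34 → {34}
insert 20 → {20, 34}
insert 33 → {20, 33, 34}
insert 39 → {20, 33, 34, 39}
insert 22 → {20, 22, 33, 34, 39}
insert 25 → {20, 22, 25, 33, 34, 39}
extract-min → 20; now {22, 25, 33, 34, 39}
extract-min → 22; now {25, 33, 34, 39}
extract-min → 25; now {33, 34, 39}
extract-min → 33; now {34, 39}
insert 23 → {23, 34, 39}
extract-min → 23; now {34, 39}
insert 27 → {27, 34, 39}
insert 29 → {27, 29, 34, 39}
insert 19 → {19, 27, 29, 34, 39}
extract-min → 19; now {27, 29, 34, 39}
insert 42 → {27, 29, 34, 39, 42}
insert 38 → {27, 29, 34, 38, 39, 42}
extract-min → 27; now {29, 34, 38, 39, 42}
insert 36 → {29, 34, 36, 38, 39, 42}
extract-min → 29; now {34, 36, 38, 39, 42}
insert 30 → {30, 34, 36, 38, 39, 42}
insert 43 → {30, 34, 36, 38, 39, 42, 43}
extract-min → 30; now {34, 36, 38, 39, 42, 43}
insert 26 → {26, 34, 36, 38, 39, 42, 43}
extract-min → 26; now {34, 36, 38, 39, 42, 43}
extract-min → 34; now {36, 38, 39, 42, 43}
extract-min → 36; now {38, 39, 42, 43}
insert 24 → {24, 38, 39, 42, 43}
insert 28 → {24, 28, 38, 39, 42, 43}
insert 31 → {24, 28, 31, 38, 39, 42, 43}
insert 21 → {21, 24, 28, 31, 38, 39, 42, 43}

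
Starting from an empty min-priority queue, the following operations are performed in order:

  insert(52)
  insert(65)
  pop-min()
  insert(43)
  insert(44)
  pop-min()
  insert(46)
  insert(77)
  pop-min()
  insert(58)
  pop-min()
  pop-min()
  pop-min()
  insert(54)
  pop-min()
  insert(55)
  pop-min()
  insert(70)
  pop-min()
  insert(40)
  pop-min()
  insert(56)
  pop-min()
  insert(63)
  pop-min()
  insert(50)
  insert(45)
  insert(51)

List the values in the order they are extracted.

52 → 43 → 44 → 46 → 58 → 65 → 54 → 55 → 70 → 40 → 56 → 63

insert 52 → {52}
insert 65 → {52, 65}
pop-min → 52; now {65}
insert 43 → {43, 65}
insert 44 → {43, 44, 65}
pop-min → 43; now {44, 65}
insert 46 → {44, 46, 65}
insert 77 → {44, 46, 65, 77}
pop-min → 44; now {46, 65, 77}
insert 58 → {46, 58, 65, 77}
pop-min → 46; now {58, 65, 77}
pop-min → 58; now {65, 77}
pop-min → 65; now {77}
insert 54 → {54, 77}
pop-min → 54; now {77}
insert 55 → {55, 77}
pop-min → 55; now {77}
insert 70 → {70, 77}
pop-min → 70; now {77}
insert 40 → {40, 77}
pop-min → 40; now {77}
insert 56 → {56, 77}
pop-min → 56; now {77}
insert 63 → {63, 77}
pop-min → 63; now {77}
insert 50 → {50, 77}
insert 45 → {45, 50, 77}
insert 51 → {45, 50, 51, 77}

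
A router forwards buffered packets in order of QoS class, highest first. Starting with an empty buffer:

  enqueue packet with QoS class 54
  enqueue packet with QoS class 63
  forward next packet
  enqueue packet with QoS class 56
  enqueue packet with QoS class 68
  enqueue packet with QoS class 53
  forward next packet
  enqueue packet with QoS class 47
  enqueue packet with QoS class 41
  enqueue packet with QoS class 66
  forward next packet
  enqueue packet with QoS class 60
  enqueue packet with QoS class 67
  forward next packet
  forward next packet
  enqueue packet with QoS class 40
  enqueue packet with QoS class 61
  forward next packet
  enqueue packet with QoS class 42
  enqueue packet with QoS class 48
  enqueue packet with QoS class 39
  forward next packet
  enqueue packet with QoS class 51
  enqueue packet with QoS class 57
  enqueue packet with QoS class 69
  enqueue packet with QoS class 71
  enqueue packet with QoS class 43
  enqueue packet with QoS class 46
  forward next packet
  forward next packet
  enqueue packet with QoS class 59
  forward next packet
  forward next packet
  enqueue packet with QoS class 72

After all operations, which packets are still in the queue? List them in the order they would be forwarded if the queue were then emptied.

[72, 54, 53, 51, 48, 47, 46, 43, 42, 41, 40, 39]

insert 54 → {54}
insert 63 → {63, 54}
forward next packet → 63; now {54}
insert 56 → {56, 54}
insert 68 → {68, 56, 54}
insert 53 → {68, 56, 54, 53}
forward next packet → 68; now {56, 54, 53}
insert 47 → {56, 54, 53, 47}
insert 41 → {56, 54, 53, 47, 41}
insert 66 → {66, 56, 54, 53, 47, 41}
forward next packet → 66; now {56, 54, 53, 47, 41}
insert 60 → {60, 56, 54, 53, 47, 41}
insert 67 → {67, 60, 56, 54, 53, 47, 41}
forward next packet → 67; now {60, 56, 54, 53, 47, 41}
forward next packet → 60; now {56, 54, 53, 47, 41}
insert 40 → {56, 54, 53, 47, 41, 40}
insert 61 → {61, 56, 54, 53, 47, 41, 40}
forward next packet → 61; now {56, 54, 53, 47, 41, 40}
insert 42 → {56, 54, 53, 47, 42, 41, 40}
insert 48 → {56, 54, 53, 48, 47, 42, 41, 40}
insert 39 → {56, 54, 53, 48, 47, 42, 41, 40, 39}
forward next packet → 56; now {54, 53, 48, 47, 42, 41, 40, 39}
insert 51 → {54, 53, 51, 48, 47, 42, 41, 40, 39}
insert 57 → {57, 54, 53, 51, 48, 47, 42, 41, 40, 39}
insert 69 → {69, 57, 54, 53, 51, 48, 47, 42, 41, 40, 39}
insert 71 → {71, 69, 57, 54, 53, 51, 48, 47, 42, 41, 40, 39}
insert 43 → {71, 69, 57, 54, 53, 51, 48, 47, 43, 42, 41, 40, 39}
insert 46 → {71, 69, 57, 54, 53, 51, 48, 47, 46, 43, 42, 41, 40, 39}
forward next packet → 71; now {69, 57, 54, 53, 51, 48, 47, 46, 43, 42, 41, 40, 39}
forward next packet → 69; now {57, 54, 53, 51, 48, 47, 46, 43, 42, 41, 40, 39}
insert 59 → {59, 57, 54, 53, 51, 48, 47, 46, 43, 42, 41, 40, 39}
forward next packet → 59; now {57, 54, 53, 51, 48, 47, 46, 43, 42, 41, 40, 39}
forward next packet → 57; now {54, 53, 51, 48, 47, 46, 43, 42, 41, 40, 39}
insert 72 → {72, 54, 53, 51, 48, 47, 46, 43, 42, 41, 40, 39}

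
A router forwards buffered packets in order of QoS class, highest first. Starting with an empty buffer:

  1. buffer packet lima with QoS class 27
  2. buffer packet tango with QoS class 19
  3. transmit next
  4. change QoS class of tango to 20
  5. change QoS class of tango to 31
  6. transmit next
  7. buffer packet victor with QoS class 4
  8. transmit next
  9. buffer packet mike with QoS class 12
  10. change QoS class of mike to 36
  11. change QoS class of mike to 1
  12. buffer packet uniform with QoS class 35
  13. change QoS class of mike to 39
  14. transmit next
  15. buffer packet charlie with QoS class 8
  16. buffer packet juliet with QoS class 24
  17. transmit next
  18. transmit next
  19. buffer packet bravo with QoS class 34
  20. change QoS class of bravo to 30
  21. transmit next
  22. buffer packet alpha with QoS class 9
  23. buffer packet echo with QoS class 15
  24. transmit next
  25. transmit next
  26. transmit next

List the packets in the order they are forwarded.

lima → tango → victor → mike → uniform → juliet → bravo → echo → alpha → charlie

add lima (QoS class 27) → {lima:27}
add tango (QoS class 19) → {lima:27, tango:19}
transmit next → lima; now {tango:19}
update tango to QoS class 20 → {tango:20}
update tango to QoS class 31 → {tango:31}
transmit next → tango; now {}
add victor (QoS class 4) → {victor:4}
transmit next → victor; now {}
add mike (QoS class 12) → {mike:12}
update mike to QoS class 36 → {mike:36}
update mike to QoS class 1 → {mike:1}
add uniform (QoS class 35) → {uniform:35, mike:1}
update mike to QoS class 39 → {mike:39, uniform:35}
transmit next → mike; now {uniform:35}
add charlie (QoS class 8) → {uniform:35, charlie:8}
add juliet (QoS class 24) → {uniform:35, juliet:24, charlie:8}
transmit next → uniform; now {juliet:24, charlie:8}
transmit next → juliet; now {charlie:8}
add bravo (QoS class 34) → {bravo:34, charlie:8}
update bravo to QoS class 30 → {bravo:30, charlie:8}
transmit next → bravo; now {charlie:8}
add alpha (QoS class 9) → {alpha:9, charlie:8}
add echo (QoS class 15) → {echo:15, alpha:9, charlie:8}
transmit next → echo; now {alpha:9, charlie:8}
transmit next → alpha; now {charlie:8}
transmit next → charlie; now {}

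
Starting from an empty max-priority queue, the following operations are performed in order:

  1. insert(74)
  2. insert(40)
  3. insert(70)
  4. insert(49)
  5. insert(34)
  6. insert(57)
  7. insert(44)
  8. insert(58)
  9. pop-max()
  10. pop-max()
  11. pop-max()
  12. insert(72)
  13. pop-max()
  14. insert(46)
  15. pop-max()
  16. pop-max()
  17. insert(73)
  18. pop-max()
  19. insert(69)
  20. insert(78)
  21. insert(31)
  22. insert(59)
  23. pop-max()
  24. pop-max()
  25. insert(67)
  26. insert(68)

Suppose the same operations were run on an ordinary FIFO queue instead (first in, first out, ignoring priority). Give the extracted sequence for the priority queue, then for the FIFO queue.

insert 74 → {74}
insert 40 → {74, 40}
insert 70 → {74, 70, 40}
insert 49 → {74, 70, 49, 40}
insert 34 → {74, 70, 49, 40, 34}
insert 57 → {74, 70, 57, 49, 40, 34}
insert 44 → {74, 70, 57, 49, 44, 40, 34}
insert 58 → {74, 70, 58, 57, 49, 44, 40, 34}
pop-max → 74; now {70, 58, 57, 49, 44, 40, 34}
pop-max → 70; now {58, 57, 49, 44, 40, 34}
pop-max → 58; now {57, 49, 44, 40, 34}
insert 72 → {72, 57, 49, 44, 40, 34}
pop-max → 72; now {57, 49, 44, 40, 34}
insert 46 → {57, 49, 46, 44, 40, 34}
pop-max → 57; now {49, 46, 44, 40, 34}
pop-max → 49; now {46, 44, 40, 34}
insert 73 → {73, 46, 44, 40, 34}
pop-max → 73; now {46, 44, 40, 34}
insert 69 → {69, 46, 44, 40, 34}
insert 78 → {78, 69, 46, 44, 40, 34}
insert 31 → {78, 69, 46, 44, 40, 34, 31}
insert 59 → {78, 69, 59, 46, 44, 40, 34, 31}
pop-max → 78; now {69, 59, 46, 44, 40, 34, 31}
pop-max → 69; now {59, 46, 44, 40, 34, 31}
insert 67 → {67, 59, 46, 44, 40, 34, 31}
insert 68 → {68, 67, 59, 46, 44, 40, 34, 31}

priority queue: [74, 70, 58, 72, 57, 49, 73, 78, 69]; FIFO queue: 74 → 40 → 70 → 49 → 34 → 57 → 44 → 58 → 72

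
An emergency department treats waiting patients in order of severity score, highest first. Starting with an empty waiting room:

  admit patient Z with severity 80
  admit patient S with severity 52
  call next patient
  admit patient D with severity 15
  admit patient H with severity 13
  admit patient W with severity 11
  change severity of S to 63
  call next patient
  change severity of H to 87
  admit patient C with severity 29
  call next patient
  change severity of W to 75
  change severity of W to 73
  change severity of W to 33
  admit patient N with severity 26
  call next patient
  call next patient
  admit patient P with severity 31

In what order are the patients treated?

Z → S → H → W → C

add Z (severity 80) → {Z:80}
add S (severity 52) → {Z:80, S:52}
call next patient → Z; now {S:52}
add D (severity 15) → {S:52, D:15}
add H (severity 13) → {S:52, D:15, H:13}
add W (severity 11) → {S:52, D:15, H:13, W:11}
update S to severity 63 → {S:63, D:15, H:13, W:11}
call next patient → S; now {D:15, H:13, W:11}
update H to severity 87 → {H:87, D:15, W:11}
add C (severity 29) → {H:87, C:29, D:15, W:11}
call next patient → H; now {C:29, D:15, W:11}
update W to severity 75 → {W:75, C:29, D:15}
update W to severity 73 → {W:73, C:29, D:15}
update W to severity 33 → {W:33, C:29, D:15}
add N (severity 26) → {W:33, C:29, N:26, D:15}
call next patient → W; now {C:29, N:26, D:15}
call next patient → C; now {N:26, D:15}
add P (severity 31) → {P:31, N:26, D:15}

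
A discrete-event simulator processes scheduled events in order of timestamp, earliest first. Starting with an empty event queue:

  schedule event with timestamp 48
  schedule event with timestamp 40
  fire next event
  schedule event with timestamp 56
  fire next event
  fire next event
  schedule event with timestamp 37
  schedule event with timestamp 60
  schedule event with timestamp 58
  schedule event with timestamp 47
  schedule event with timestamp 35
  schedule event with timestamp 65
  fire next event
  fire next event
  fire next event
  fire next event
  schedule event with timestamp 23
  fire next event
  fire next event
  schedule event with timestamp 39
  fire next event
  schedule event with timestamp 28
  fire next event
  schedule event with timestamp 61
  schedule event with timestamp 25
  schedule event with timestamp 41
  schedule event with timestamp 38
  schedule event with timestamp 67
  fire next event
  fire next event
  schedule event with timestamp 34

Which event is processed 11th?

insert 48 → {48}
insert 40 → {40, 48}
fire next event → 40; now {48}
insert 56 → {48, 56}
fire next event → 48; now {56}
fire next event → 56; now {}
insert 37 → {37}
insert 60 → {37, 60}
insert 58 → {37, 58, 60}
insert 47 → {37, 47, 58, 60}
insert 35 → {35, 37, 47, 58, 60}
insert 65 → {35, 37, 47, 58, 60, 65}
fire next event → 35; now {37, 47, 58, 60, 65}
fire next event → 37; now {47, 58, 60, 65}
fire next event → 47; now {58, 60, 65}
fire next event → 58; now {60, 65}
insert 23 → {23, 60, 65}
fire next event → 23; now {60, 65}
fire next event → 60; now {65}
insert 39 → {39, 65}
fire next event → 39; now {65}
insert 28 → {28, 65}
fire next event → 28; now {65}
insert 61 → {61, 65}
insert 25 → {25, 61, 65}
insert 41 → {25, 41, 61, 65}
insert 38 → {25, 38, 41, 61, 65}
insert 67 → {25, 38, 41, 61, 65, 67}
fire next event → 25; now {38, 41, 61, 65, 67}
fire next event → 38; now {41, 61, 65, 67}
insert 34 → {34, 41, 61, 65, 67}

28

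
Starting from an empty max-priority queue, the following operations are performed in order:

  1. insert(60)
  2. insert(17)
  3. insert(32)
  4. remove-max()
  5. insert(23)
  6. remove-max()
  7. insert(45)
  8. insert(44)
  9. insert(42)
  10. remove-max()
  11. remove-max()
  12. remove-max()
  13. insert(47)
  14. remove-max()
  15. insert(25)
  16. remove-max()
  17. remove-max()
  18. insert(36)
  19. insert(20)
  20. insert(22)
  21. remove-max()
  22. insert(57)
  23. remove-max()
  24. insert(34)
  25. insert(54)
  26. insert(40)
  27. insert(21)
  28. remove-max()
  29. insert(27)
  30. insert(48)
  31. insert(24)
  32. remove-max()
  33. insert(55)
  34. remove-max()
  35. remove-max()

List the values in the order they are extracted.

[60, 32, 45, 44, 42, 47, 25, 23, 36, 57, 54, 48, 55, 40]

insert 60 → {60}
insert 17 → {60, 17}
insert 32 → {60, 32, 17}
remove-max → 60; now {32, 17}
insert 23 → {32, 23, 17}
remove-max → 32; now {23, 17}
insert 45 → {45, 23, 17}
insert 44 → {45, 44, 23, 17}
insert 42 → {45, 44, 42, 23, 17}
remove-max → 45; now {44, 42, 23, 17}
remove-max → 44; now {42, 23, 17}
remove-max → 42; now {23, 17}
insert 47 → {47, 23, 17}
remove-max → 47; now {23, 17}
insert 25 → {25, 23, 17}
remove-max → 25; now {23, 17}
remove-max → 23; now {17}
insert 36 → {36, 17}
insert 20 → {36, 20, 17}
insert 22 → {36, 22, 20, 17}
remove-max → 36; now {22, 20, 17}
insert 57 → {57, 22, 20, 17}
remove-max → 57; now {22, 20, 17}
insert 34 → {34, 22, 20, 17}
insert 54 → {54, 34, 22, 20, 17}
insert 40 → {54, 40, 34, 22, 20, 17}
insert 21 → {54, 40, 34, 22, 21, 20, 17}
remove-max → 54; now {40, 34, 22, 21, 20, 17}
insert 27 → {40, 34, 27, 22, 21, 20, 17}
insert 48 → {48, 40, 34, 27, 22, 21, 20, 17}
insert 24 → {48, 40, 34, 27, 24, 22, 21, 20, 17}
remove-max → 48; now {40, 34, 27, 24, 22, 21, 20, 17}
insert 55 → {55, 40, 34, 27, 24, 22, 21, 20, 17}
remove-max → 55; now {40, 34, 27, 24, 22, 21, 20, 17}
remove-max → 40; now {34, 27, 24, 22, 21, 20, 17}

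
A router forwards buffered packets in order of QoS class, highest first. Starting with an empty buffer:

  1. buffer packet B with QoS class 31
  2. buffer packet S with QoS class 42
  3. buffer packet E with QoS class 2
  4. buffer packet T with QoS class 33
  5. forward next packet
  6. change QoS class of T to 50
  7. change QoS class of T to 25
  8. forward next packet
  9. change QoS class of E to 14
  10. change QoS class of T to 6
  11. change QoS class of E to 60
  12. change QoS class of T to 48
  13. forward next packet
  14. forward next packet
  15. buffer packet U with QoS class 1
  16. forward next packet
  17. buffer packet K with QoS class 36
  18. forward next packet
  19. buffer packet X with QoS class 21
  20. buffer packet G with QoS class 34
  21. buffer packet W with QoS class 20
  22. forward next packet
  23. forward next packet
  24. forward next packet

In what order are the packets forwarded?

add B (QoS class 31) → {B:31}
add S (QoS class 42) → {S:42, B:31}
add E (QoS class 2) → {S:42, B:31, E:2}
add T (QoS class 33) → {S:42, T:33, B:31, E:2}
forward next packet → S; now {T:33, B:31, E:2}
update T to QoS class 50 → {T:50, B:31, E:2}
update T to QoS class 25 → {B:31, T:25, E:2}
forward next packet → B; now {T:25, E:2}
update E to QoS class 14 → {T:25, E:14}
update T to QoS class 6 → {E:14, T:6}
update E to QoS class 60 → {E:60, T:6}
update T to QoS class 48 → {E:60, T:48}
forward next packet → E; now {T:48}
forward next packet → T; now {}
add U (QoS class 1) → {U:1}
forward next packet → U; now {}
add K (QoS class 36) → {K:36}
forward next packet → K; now {}
add X (QoS class 21) → {X:21}
add G (QoS class 34) → {G:34, X:21}
add W (QoS class 20) → {G:34, X:21, W:20}
forward next packet → G; now {X:21, W:20}
forward next packet → X; now {W:20}
forward next packet → W; now {}

S → B → E → T → U → K → G → X → W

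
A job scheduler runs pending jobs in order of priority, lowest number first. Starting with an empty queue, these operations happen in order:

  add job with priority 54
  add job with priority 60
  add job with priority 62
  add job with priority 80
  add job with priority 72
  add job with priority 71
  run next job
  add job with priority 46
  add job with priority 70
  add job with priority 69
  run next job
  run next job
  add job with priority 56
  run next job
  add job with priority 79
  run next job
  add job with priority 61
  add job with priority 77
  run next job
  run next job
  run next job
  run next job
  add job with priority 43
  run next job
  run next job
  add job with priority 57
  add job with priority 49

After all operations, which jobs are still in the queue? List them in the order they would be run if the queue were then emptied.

49 → 57 → 77 → 79 → 80

insert 54 → {54}
insert 60 → {54, 60}
insert 62 → {54, 60, 62}
insert 80 → {54, 60, 62, 80}
insert 72 → {54, 60, 62, 72, 80}
insert 71 → {54, 60, 62, 71, 72, 80}
run next job → 54; now {60, 62, 71, 72, 80}
insert 46 → {46, 60, 62, 71, 72, 80}
insert 70 → {46, 60, 62, 70, 71, 72, 80}
insert 69 → {46, 60, 62, 69, 70, 71, 72, 80}
run next job → 46; now {60, 62, 69, 70, 71, 72, 80}
run next job → 60; now {62, 69, 70, 71, 72, 80}
insert 56 → {56, 62, 69, 70, 71, 72, 80}
run next job → 56; now {62, 69, 70, 71, 72, 80}
insert 79 → {62, 69, 70, 71, 72, 79, 80}
run next job → 62; now {69, 70, 71, 72, 79, 80}
insert 61 → {61, 69, 70, 71, 72, 79, 80}
insert 77 → {61, 69, 70, 71, 72, 77, 79, 80}
run next job → 61; now {69, 70, 71, 72, 77, 79, 80}
run next job → 69; now {70, 71, 72, 77, 79, 80}
run next job → 70; now {71, 72, 77, 79, 80}
run next job → 71; now {72, 77, 79, 80}
insert 43 → {43, 72, 77, 79, 80}
run next job → 43; now {72, 77, 79, 80}
run next job → 72; now {77, 79, 80}
insert 57 → {57, 77, 79, 80}
insert 49 → {49, 57, 77, 79, 80}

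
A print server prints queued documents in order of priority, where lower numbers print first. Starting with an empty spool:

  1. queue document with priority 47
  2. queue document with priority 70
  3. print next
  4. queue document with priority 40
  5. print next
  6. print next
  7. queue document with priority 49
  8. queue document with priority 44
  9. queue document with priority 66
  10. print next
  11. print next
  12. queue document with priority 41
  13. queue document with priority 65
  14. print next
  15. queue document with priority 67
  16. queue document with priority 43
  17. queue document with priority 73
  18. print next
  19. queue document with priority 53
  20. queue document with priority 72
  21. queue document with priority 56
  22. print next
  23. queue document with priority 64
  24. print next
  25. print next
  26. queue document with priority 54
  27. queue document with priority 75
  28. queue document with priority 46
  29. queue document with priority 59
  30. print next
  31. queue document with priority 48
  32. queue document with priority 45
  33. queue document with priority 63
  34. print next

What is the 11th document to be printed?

46

insert 47 → {47}
insert 70 → {47, 70}
print next → 47; now {70}
insert 40 → {40, 70}
print next → 40; now {70}
print next → 70; now {}
insert 49 → {49}
insert 44 → {44, 49}
insert 66 → {44, 49, 66}
print next → 44; now {49, 66}
print next → 49; now {66}
insert 41 → {41, 66}
insert 65 → {41, 65, 66}
print next → 41; now {65, 66}
insert 67 → {65, 66, 67}
insert 43 → {43, 65, 66, 67}
insert 73 → {43, 65, 66, 67, 73}
print next → 43; now {65, 66, 67, 73}
insert 53 → {53, 65, 66, 67, 73}
insert 72 → {53, 65, 66, 67, 72, 73}
insert 56 → {53, 56, 65, 66, 67, 72, 73}
print next → 53; now {56, 65, 66, 67, 72, 73}
insert 64 → {56, 64, 65, 66, 67, 72, 73}
print next → 56; now {64, 65, 66, 67, 72, 73}
print next → 64; now {65, 66, 67, 72, 73}
insert 54 → {54, 65, 66, 67, 72, 73}
insert 75 → {54, 65, 66, 67, 72, 73, 75}
insert 46 → {46, 54, 65, 66, 67, 72, 73, 75}
insert 59 → {46, 54, 59, 65, 66, 67, 72, 73, 75}
print next → 46; now {54, 59, 65, 66, 67, 72, 73, 75}
insert 48 → {48, 54, 59, 65, 66, 67, 72, 73, 75}
insert 45 → {45, 48, 54, 59, 65, 66, 67, 72, 73, 75}
insert 63 → {45, 48, 54, 59, 63, 65, 66, 67, 72, 73, 75}
print next → 45; now {48, 54, 59, 63, 65, 66, 67, 72, 73, 75}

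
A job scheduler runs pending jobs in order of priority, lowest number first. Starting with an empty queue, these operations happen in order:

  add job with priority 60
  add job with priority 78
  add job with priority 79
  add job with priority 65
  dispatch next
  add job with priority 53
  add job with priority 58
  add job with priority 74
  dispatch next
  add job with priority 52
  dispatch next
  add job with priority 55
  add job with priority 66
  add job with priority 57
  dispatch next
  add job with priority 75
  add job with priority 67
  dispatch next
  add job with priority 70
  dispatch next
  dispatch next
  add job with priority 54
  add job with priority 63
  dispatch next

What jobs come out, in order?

[60, 53, 52, 55, 57, 58, 65, 54]

insert 60 → {60}
insert 78 → {60, 78}
insert 79 → {60, 78, 79}
insert 65 → {60, 65, 78, 79}
dispatch next → 60; now {65, 78, 79}
insert 53 → {53, 65, 78, 79}
insert 58 → {53, 58, 65, 78, 79}
insert 74 → {53, 58, 65, 74, 78, 79}
dispatch next → 53; now {58, 65, 74, 78, 79}
insert 52 → {52, 58, 65, 74, 78, 79}
dispatch next → 52; now {58, 65, 74, 78, 79}
insert 55 → {55, 58, 65, 74, 78, 79}
insert 66 → {55, 58, 65, 66, 74, 78, 79}
insert 57 → {55, 57, 58, 65, 66, 74, 78, 79}
dispatch next → 55; now {57, 58, 65, 66, 74, 78, 79}
insert 75 → {57, 58, 65, 66, 74, 75, 78, 79}
insert 67 → {57, 58, 65, 66, 67, 74, 75, 78, 79}
dispatch next → 57; now {58, 65, 66, 67, 74, 75, 78, 79}
insert 70 → {58, 65, 66, 67, 70, 74, 75, 78, 79}
dispatch next → 58; now {65, 66, 67, 70, 74, 75, 78, 79}
dispatch next → 65; now {66, 67, 70, 74, 75, 78, 79}
insert 54 → {54, 66, 67, 70, 74, 75, 78, 79}
insert 63 → {54, 63, 66, 67, 70, 74, 75, 78, 79}
dispatch next → 54; now {63, 66, 67, 70, 74, 75, 78, 79}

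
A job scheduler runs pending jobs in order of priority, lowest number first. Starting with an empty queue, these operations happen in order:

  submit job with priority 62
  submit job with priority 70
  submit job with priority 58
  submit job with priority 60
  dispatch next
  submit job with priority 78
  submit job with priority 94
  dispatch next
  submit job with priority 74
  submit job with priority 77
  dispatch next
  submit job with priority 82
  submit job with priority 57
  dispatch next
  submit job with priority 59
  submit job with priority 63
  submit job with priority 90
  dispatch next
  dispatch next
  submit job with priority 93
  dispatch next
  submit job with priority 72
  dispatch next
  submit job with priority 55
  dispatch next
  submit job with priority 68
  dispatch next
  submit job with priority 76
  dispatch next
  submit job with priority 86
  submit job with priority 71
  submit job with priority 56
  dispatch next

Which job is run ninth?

insert 62 → {62}
insert 70 → {62, 70}
insert 58 → {58, 62, 70}
insert 60 → {58, 60, 62, 70}
dispatch next → 58; now {60, 62, 70}
insert 78 → {60, 62, 70, 78}
insert 94 → {60, 62, 70, 78, 94}
dispatch next → 60; now {62, 70, 78, 94}
insert 74 → {62, 70, 74, 78, 94}
insert 77 → {62, 70, 74, 77, 78, 94}
dispatch next → 62; now {70, 74, 77, 78, 94}
insert 82 → {70, 74, 77, 78, 82, 94}
insert 57 → {57, 70, 74, 77, 78, 82, 94}
dispatch next → 57; now {70, 74, 77, 78, 82, 94}
insert 59 → {59, 70, 74, 77, 78, 82, 94}
insert 63 → {59, 63, 70, 74, 77, 78, 82, 94}
insert 90 → {59, 63, 70, 74, 77, 78, 82, 90, 94}
dispatch next → 59; now {63, 70, 74, 77, 78, 82, 90, 94}
dispatch next → 63; now {70, 74, 77, 78, 82, 90, 94}
insert 93 → {70, 74, 77, 78, 82, 90, 93, 94}
dispatch next → 70; now {74, 77, 78, 82, 90, 93, 94}
insert 72 → {72, 74, 77, 78, 82, 90, 93, 94}
dispatch next → 72; now {74, 77, 78, 82, 90, 93, 94}
insert 55 → {55, 74, 77, 78, 82, 90, 93, 94}
dispatch next → 55; now {74, 77, 78, 82, 90, 93, 94}
insert 68 → {68, 74, 77, 78, 82, 90, 93, 94}
dispatch next → 68; now {74, 77, 78, 82, 90, 93, 94}
insert 76 → {74, 76, 77, 78, 82, 90, 93, 94}
dispatch next → 74; now {76, 77, 78, 82, 90, 93, 94}
insert 86 → {76, 77, 78, 82, 86, 90, 93, 94}
insert 71 → {71, 76, 77, 78, 82, 86, 90, 93, 94}
insert 56 → {56, 71, 76, 77, 78, 82, 86, 90, 93, 94}
dispatch next → 56; now {71, 76, 77, 78, 82, 86, 90, 93, 94}

55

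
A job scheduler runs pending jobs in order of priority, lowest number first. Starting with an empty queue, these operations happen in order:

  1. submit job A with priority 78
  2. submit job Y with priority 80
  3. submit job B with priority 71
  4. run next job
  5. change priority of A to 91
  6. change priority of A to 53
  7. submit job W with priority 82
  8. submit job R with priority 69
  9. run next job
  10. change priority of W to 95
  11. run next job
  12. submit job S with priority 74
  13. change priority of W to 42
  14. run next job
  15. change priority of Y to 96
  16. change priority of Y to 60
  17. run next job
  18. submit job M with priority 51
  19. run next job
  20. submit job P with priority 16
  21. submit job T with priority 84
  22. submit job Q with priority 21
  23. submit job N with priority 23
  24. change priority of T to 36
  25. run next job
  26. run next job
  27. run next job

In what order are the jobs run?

add A (priority 78) → {A:78}
add Y (priority 80) → {A:78, Y:80}
add B (priority 71) → {B:71, A:78, Y:80}
run next job → B; now {A:78, Y:80}
update A to priority 91 → {Y:80, A:91}
update A to priority 53 → {A:53, Y:80}
add W (priority 82) → {A:53, Y:80, W:82}
add R (priority 69) → {A:53, R:69, Y:80, W:82}
run next job → A; now {R:69, Y:80, W:82}
update W to priority 95 → {R:69, Y:80, W:95}
run next job → R; now {Y:80, W:95}
add S (priority 74) → {S:74, Y:80, W:95}
update W to priority 42 → {W:42, S:74, Y:80}
run next job → W; now {S:74, Y:80}
update Y to priority 96 → {S:74, Y:96}
update Y to priority 60 → {Y:60, S:74}
run next job → Y; now {S:74}
add M (priority 51) → {M:51, S:74}
run next job → M; now {S:74}
add P (priority 16) → {P:16, S:74}
add T (priority 84) → {P:16, S:74, T:84}
add Q (priority 21) → {P:16, Q:21, S:74, T:84}
add N (priority 23) → {P:16, Q:21, N:23, S:74, T:84}
update T to priority 36 → {P:16, Q:21, N:23, T:36, S:74}
run next job → P; now {Q:21, N:23, T:36, S:74}
run next job → Q; now {N:23, T:36, S:74}
run next job → N; now {T:36, S:74}

B, A, R, W, Y, M, P, Q, N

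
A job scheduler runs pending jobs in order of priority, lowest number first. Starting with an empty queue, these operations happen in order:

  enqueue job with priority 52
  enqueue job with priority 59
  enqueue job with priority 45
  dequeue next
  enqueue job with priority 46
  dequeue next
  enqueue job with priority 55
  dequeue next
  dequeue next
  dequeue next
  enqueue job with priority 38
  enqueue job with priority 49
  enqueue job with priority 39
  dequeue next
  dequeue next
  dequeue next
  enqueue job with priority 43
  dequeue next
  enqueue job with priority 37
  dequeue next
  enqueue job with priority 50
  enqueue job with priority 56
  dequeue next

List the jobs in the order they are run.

[45, 46, 52, 55, 59, 38, 39, 49, 43, 37, 50]

insert 52 → {52}
insert 59 → {52, 59}
insert 45 → {45, 52, 59}
dequeue next → 45; now {52, 59}
insert 46 → {46, 52, 59}
dequeue next → 46; now {52, 59}
insert 55 → {52, 55, 59}
dequeue next → 52; now {55, 59}
dequeue next → 55; now {59}
dequeue next → 59; now {}
insert 38 → {38}
insert 49 → {38, 49}
insert 39 → {38, 39, 49}
dequeue next → 38; now {39, 49}
dequeue next → 39; now {49}
dequeue next → 49; now {}
insert 43 → {43}
dequeue next → 43; now {}
insert 37 → {37}
dequeue next → 37; now {}
insert 50 → {50}
insert 56 → {50, 56}
dequeue next → 50; now {56}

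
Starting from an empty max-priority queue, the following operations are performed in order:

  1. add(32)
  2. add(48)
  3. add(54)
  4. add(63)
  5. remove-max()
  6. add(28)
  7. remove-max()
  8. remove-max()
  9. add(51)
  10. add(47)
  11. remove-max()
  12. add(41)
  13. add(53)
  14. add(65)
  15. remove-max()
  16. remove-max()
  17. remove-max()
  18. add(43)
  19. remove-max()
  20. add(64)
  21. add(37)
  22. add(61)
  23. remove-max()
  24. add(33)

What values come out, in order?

63, 54, 48, 51, 65, 53, 47, 43, 64

insert 32 → {32}
insert 48 → {48, 32}
insert 54 → {54, 48, 32}
insert 63 → {63, 54, 48, 32}
remove-max → 63; now {54, 48, 32}
insert 28 → {54, 48, 32, 28}
remove-max → 54; now {48, 32, 28}
remove-max → 48; now {32, 28}
insert 51 → {51, 32, 28}
insert 47 → {51, 47, 32, 28}
remove-max → 51; now {47, 32, 28}
insert 41 → {47, 41, 32, 28}
insert 53 → {53, 47, 41, 32, 28}
insert 65 → {65, 53, 47, 41, 32, 28}
remove-max → 65; now {53, 47, 41, 32, 28}
remove-max → 53; now {47, 41, 32, 28}
remove-max → 47; now {41, 32, 28}
insert 43 → {43, 41, 32, 28}
remove-max → 43; now {41, 32, 28}
insert 64 → {64, 41, 32, 28}
insert 37 → {64, 41, 37, 32, 28}
insert 61 → {64, 61, 41, 37, 32, 28}
remove-max → 64; now {61, 41, 37, 32, 28}
insert 33 → {61, 41, 37, 33, 32, 28}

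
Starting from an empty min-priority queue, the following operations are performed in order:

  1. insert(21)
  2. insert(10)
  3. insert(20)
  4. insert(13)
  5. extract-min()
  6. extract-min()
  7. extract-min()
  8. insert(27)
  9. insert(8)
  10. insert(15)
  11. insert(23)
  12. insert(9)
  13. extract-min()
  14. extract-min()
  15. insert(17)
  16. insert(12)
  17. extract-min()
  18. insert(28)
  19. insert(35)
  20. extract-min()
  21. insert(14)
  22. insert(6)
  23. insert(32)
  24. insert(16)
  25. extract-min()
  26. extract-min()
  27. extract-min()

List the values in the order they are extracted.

insert 21 → {21}
insert 10 → {10, 21}
insert 20 → {10, 20, 21}
insert 13 → {10, 13, 20, 21}
extract-min → 10; now {13, 20, 21}
extract-min → 13; now {20, 21}
extract-min → 20; now {21}
insert 27 → {21, 27}
insert 8 → {8, 21, 27}
insert 15 → {8, 15, 21, 27}
insert 23 → {8, 15, 21, 23, 27}
insert 9 → {8, 9, 15, 21, 23, 27}
extract-min → 8; now {9, 15, 21, 23, 27}
extract-min → 9; now {15, 21, 23, 27}
insert 17 → {15, 17, 21, 23, 27}
insert 12 → {12, 15, 17, 21, 23, 27}
extract-min → 12; now {15, 17, 21, 23, 27}
insert 28 → {15, 17, 21, 23, 27, 28}
insert 35 → {15, 17, 21, 23, 27, 28, 35}
extract-min → 15; now {17, 21, 23, 27, 28, 35}
insert 14 → {14, 17, 21, 23, 27, 28, 35}
insert 6 → {6, 14, 17, 21, 23, 27, 28, 35}
insert 32 → {6, 14, 17, 21, 23, 27, 28, 32, 35}
insert 16 → {6, 14, 16, 17, 21, 23, 27, 28, 32, 35}
extract-min → 6; now {14, 16, 17, 21, 23, 27, 28, 32, 35}
extract-min → 14; now {16, 17, 21, 23, 27, 28, 32, 35}
extract-min → 16; now {17, 21, 23, 27, 28, 32, 35}

10, 13, 20, 8, 9, 12, 15, 6, 14, 16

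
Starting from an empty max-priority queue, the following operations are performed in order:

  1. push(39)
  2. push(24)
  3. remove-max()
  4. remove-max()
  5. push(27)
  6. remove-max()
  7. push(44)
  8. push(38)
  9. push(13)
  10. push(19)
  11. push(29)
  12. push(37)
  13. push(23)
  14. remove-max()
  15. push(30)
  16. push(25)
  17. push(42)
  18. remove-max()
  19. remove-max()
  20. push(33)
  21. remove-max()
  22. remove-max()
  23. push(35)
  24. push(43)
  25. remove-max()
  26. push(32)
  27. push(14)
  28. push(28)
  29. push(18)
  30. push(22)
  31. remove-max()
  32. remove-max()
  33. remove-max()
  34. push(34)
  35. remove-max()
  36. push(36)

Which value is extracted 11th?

insert 39 → {39}
insert 24 → {39, 24}
remove-max → 39; now {24}
remove-max → 24; now {}
insert 27 → {27}
remove-max → 27; now {}
insert 44 → {44}
insert 38 → {44, 38}
insert 13 → {44, 38, 13}
insert 19 → {44, 38, 19, 13}
insert 29 → {44, 38, 29, 19, 13}
insert 37 → {44, 38, 37, 29, 19, 13}
insert 23 → {44, 38, 37, 29, 23, 19, 13}
remove-max → 44; now {38, 37, 29, 23, 19, 13}
insert 30 → {38, 37, 30, 29, 23, 19, 13}
insert 25 → {38, 37, 30, 29, 25, 23, 19, 13}
insert 42 → {42, 38, 37, 30, 29, 25, 23, 19, 13}
remove-max → 42; now {38, 37, 30, 29, 25, 23, 19, 13}
remove-max → 38; now {37, 30, 29, 25, 23, 19, 13}
insert 33 → {37, 33, 30, 29, 25, 23, 19, 13}
remove-max → 37; now {33, 30, 29, 25, 23, 19, 13}
remove-max → 33; now {30, 29, 25, 23, 19, 13}
insert 35 → {35, 30, 29, 25, 23, 19, 13}
insert 43 → {43, 35, 30, 29, 25, 23, 19, 13}
remove-max → 43; now {35, 30, 29, 25, 23, 19, 13}
insert 32 → {35, 32, 30, 29, 25, 23, 19, 13}
insert 14 → {35, 32, 30, 29, 25, 23, 19, 14, 13}
insert 28 → {35, 32, 30, 29, 28, 25, 23, 19, 14, 13}
insert 18 → {35, 32, 30, 29, 28, 25, 23, 19, 18, 14, 13}
insert 22 → {35, 32, 30, 29, 28, 25, 23, 22, 19, 18, 14, 13}
remove-max → 35; now {32, 30, 29, 28, 25, 23, 22, 19, 18, 14, 13}
remove-max → 32; now {30, 29, 28, 25, 23, 22, 19, 18, 14, 13}
remove-max → 30; now {29, 28, 25, 23, 22, 19, 18, 14, 13}
insert 34 → {34, 29, 28, 25, 23, 22, 19, 18, 14, 13}
remove-max → 34; now {29, 28, 25, 23, 22, 19, 18, 14, 13}
insert 36 → {36, 29, 28, 25, 23, 22, 19, 18, 14, 13}

32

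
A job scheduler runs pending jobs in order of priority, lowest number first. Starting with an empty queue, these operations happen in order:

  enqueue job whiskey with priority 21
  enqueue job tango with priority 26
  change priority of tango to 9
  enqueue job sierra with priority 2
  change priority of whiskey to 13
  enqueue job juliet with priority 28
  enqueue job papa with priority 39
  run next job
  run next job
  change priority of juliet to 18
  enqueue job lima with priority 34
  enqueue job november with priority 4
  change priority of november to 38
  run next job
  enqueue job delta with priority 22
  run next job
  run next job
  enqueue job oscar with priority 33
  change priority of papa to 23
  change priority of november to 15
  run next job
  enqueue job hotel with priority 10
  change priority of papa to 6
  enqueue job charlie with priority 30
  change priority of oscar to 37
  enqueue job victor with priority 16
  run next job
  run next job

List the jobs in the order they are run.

add whiskey (priority 21) → {whiskey:21}
add tango (priority 26) → {whiskey:21, tango:26}
update tango to priority 9 → {tango:9, whiskey:21}
add sierra (priority 2) → {sierra:2, tango:9, whiskey:21}
update whiskey to priority 13 → {sierra:2, tango:9, whiskey:13}
add juliet (priority 28) → {sierra:2, tango:9, whiskey:13, juliet:28}
add papa (priority 39) → {sierra:2, tango:9, whiskey:13, juliet:28, papa:39}
run next job → sierra; now {tango:9, whiskey:13, juliet:28, papa:39}
run next job → tango; now {whiskey:13, juliet:28, papa:39}
update juliet to priority 18 → {whiskey:13, juliet:18, papa:39}
add lima (priority 34) → {whiskey:13, juliet:18, lima:34, papa:39}
add november (priority 4) → {november:4, whiskey:13, juliet:18, lima:34, papa:39}
update november to priority 38 → {whiskey:13, juliet:18, lima:34, november:38, papa:39}
run next job → whiskey; now {juliet:18, lima:34, november:38, papa:39}
add delta (priority 22) → {juliet:18, delta:22, lima:34, november:38, papa:39}
run next job → juliet; now {delta:22, lima:34, november:38, papa:39}
run next job → delta; now {lima:34, november:38, papa:39}
add oscar (priority 33) → {oscar:33, lima:34, november:38, papa:39}
update papa to priority 23 → {papa:23, oscar:33, lima:34, november:38}
update november to priority 15 → {november:15, papa:23, oscar:33, lima:34}
run next job → november; now {papa:23, oscar:33, lima:34}
add hotel (priority 10) → {hotel:10, papa:23, oscar:33, lima:34}
update papa to priority 6 → {papa:6, hotel:10, oscar:33, lima:34}
add charlie (priority 30) → {papa:6, hotel:10, charlie:30, oscar:33, lima:34}
update oscar to priority 37 → {papa:6, hotel:10, charlie:30, lima:34, oscar:37}
add victor (priority 16) → {papa:6, hotel:10, victor:16, charlie:30, lima:34, oscar:37}
run next job → papa; now {hotel:10, victor:16, charlie:30, lima:34, oscar:37}
run next job → hotel; now {victor:16, charlie:30, lima:34, oscar:37}

sierra, tango, whiskey, juliet, delta, november, papa, hotel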